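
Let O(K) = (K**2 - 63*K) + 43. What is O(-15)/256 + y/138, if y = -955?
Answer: -38543/17664 ≈ -2.1820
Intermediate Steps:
O(K) = 43 + K**2 - 63*K
O(-15)/256 + y/138 = (43 + (-15)**2 - 63*(-15))/256 - 955/138 = (43 + 225 + 945)*(1/256) - 955*1/138 = 1213*(1/256) - 955/138 = 1213/256 - 955/138 = -38543/17664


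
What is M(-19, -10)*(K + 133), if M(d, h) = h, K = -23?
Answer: -1100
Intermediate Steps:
M(-19, -10)*(K + 133) = -10*(-23 + 133) = -10*110 = -1100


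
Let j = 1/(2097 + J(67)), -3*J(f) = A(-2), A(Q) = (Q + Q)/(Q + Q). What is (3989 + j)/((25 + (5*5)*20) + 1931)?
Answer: 25090813/15448240 ≈ 1.6242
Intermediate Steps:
A(Q) = 1 (A(Q) = (2*Q)/((2*Q)) = (2*Q)*(1/(2*Q)) = 1)
J(f) = -⅓ (J(f) = -⅓*1 = -⅓)
j = 3/6290 (j = 1/(2097 - ⅓) = 1/(6290/3) = 3/6290 ≈ 0.00047695)
(3989 + j)/((25 + (5*5)*20) + 1931) = (3989 + 3/6290)/((25 + (5*5)*20) + 1931) = 25090813/(6290*((25 + 25*20) + 1931)) = 25090813/(6290*((25 + 500) + 1931)) = 25090813/(6290*(525 + 1931)) = (25090813/6290)/2456 = (25090813/6290)*(1/2456) = 25090813/15448240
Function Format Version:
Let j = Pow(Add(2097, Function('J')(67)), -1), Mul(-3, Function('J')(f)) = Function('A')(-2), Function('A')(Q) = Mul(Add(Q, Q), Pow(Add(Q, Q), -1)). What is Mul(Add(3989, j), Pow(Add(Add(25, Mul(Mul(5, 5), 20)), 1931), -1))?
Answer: Rational(25090813, 15448240) ≈ 1.6242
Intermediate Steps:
Function('A')(Q) = 1 (Function('A')(Q) = Mul(Mul(2, Q), Pow(Mul(2, Q), -1)) = Mul(Mul(2, Q), Mul(Rational(1, 2), Pow(Q, -1))) = 1)
Function('J')(f) = Rational(-1, 3) (Function('J')(f) = Mul(Rational(-1, 3), 1) = Rational(-1, 3))
j = Rational(3, 6290) (j = Pow(Add(2097, Rational(-1, 3)), -1) = Pow(Rational(6290, 3), -1) = Rational(3, 6290) ≈ 0.00047695)
Mul(Add(3989, j), Pow(Add(Add(25, Mul(Mul(5, 5), 20)), 1931), -1)) = Mul(Add(3989, Rational(3, 6290)), Pow(Add(Add(25, Mul(Mul(5, 5), 20)), 1931), -1)) = Mul(Rational(25090813, 6290), Pow(Add(Add(25, Mul(25, 20)), 1931), -1)) = Mul(Rational(25090813, 6290), Pow(Add(Add(25, 500), 1931), -1)) = Mul(Rational(25090813, 6290), Pow(Add(525, 1931), -1)) = Mul(Rational(25090813, 6290), Pow(2456, -1)) = Mul(Rational(25090813, 6290), Rational(1, 2456)) = Rational(25090813, 15448240)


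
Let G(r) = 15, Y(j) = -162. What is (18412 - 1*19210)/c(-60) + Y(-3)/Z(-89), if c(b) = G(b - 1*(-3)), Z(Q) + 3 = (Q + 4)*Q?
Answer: -1006151/18905 ≈ -53.221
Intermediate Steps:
Z(Q) = -3 + Q*(4 + Q) (Z(Q) = -3 + (Q + 4)*Q = -3 + (4 + Q)*Q = -3 + Q*(4 + Q))
c(b) = 15
(18412 - 1*19210)/c(-60) + Y(-3)/Z(-89) = (18412 - 1*19210)/15 - 162/(-3 + (-89)² + 4*(-89)) = (18412 - 19210)*(1/15) - 162/(-3 + 7921 - 356) = -798*1/15 - 162/7562 = -266/5 - 162*1/7562 = -266/5 - 81/3781 = -1006151/18905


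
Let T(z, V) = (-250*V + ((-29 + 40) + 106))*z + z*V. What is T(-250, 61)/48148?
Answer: 942000/12037 ≈ 78.259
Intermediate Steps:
T(z, V) = V*z + z*(117 - 250*V) (T(z, V) = (-250*V + (11 + 106))*z + V*z = (-250*V + 117)*z + V*z = (117 - 250*V)*z + V*z = z*(117 - 250*V) + V*z = V*z + z*(117 - 250*V))
T(-250, 61)/48148 = (3*(-250)*(39 - 83*61))/48148 = (3*(-250)*(39 - 5063))*(1/48148) = (3*(-250)*(-5024))*(1/48148) = 3768000*(1/48148) = 942000/12037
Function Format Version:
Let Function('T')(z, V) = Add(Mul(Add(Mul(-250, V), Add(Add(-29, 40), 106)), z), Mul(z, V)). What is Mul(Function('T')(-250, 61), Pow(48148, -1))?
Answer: Rational(942000, 12037) ≈ 78.259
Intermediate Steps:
Function('T')(z, V) = Add(Mul(V, z), Mul(z, Add(117, Mul(-250, V)))) (Function('T')(z, V) = Add(Mul(Add(Mul(-250, V), Add(11, 106)), z), Mul(V, z)) = Add(Mul(Add(Mul(-250, V), 117), z), Mul(V, z)) = Add(Mul(Add(117, Mul(-250, V)), z), Mul(V, z)) = Add(Mul(z, Add(117, Mul(-250, V))), Mul(V, z)) = Add(Mul(V, z), Mul(z, Add(117, Mul(-250, V)))))
Mul(Function('T')(-250, 61), Pow(48148, -1)) = Mul(Mul(3, -250, Add(39, Mul(-83, 61))), Pow(48148, -1)) = Mul(Mul(3, -250, Add(39, -5063)), Rational(1, 48148)) = Mul(Mul(3, -250, -5024), Rational(1, 48148)) = Mul(3768000, Rational(1, 48148)) = Rational(942000, 12037)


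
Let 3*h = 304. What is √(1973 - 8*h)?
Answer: √10461/3 ≈ 34.093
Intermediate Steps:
h = 304/3 (h = (⅓)*304 = 304/3 ≈ 101.33)
√(1973 - 8*h) = √(1973 - 8*304/3) = √(1973 - 2432/3) = √(3487/3) = √10461/3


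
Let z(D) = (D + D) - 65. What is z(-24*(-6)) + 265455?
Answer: 265678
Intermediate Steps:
z(D) = -65 + 2*D (z(D) = 2*D - 65 = -65 + 2*D)
z(-24*(-6)) + 265455 = (-65 + 2*(-24*(-6))) + 265455 = (-65 + 2*144) + 265455 = (-65 + 288) + 265455 = 223 + 265455 = 265678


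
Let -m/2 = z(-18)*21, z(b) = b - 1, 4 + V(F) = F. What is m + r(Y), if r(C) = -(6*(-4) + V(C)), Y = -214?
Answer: 1040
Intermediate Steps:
V(F) = -4 + F
z(b) = -1 + b
r(C) = 28 - C (r(C) = -(6*(-4) + (-4 + C)) = -(-24 + (-4 + C)) = -(-28 + C) = 28 - C)
m = 798 (m = -2*(-1 - 18)*21 = -(-38)*21 = -2*(-399) = 798)
m + r(Y) = 798 + (28 - 1*(-214)) = 798 + (28 + 214) = 798 + 242 = 1040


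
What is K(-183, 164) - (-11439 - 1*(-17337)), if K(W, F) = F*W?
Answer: -35910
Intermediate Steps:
K(-183, 164) - (-11439 - 1*(-17337)) = 164*(-183) - (-11439 - 1*(-17337)) = -30012 - (-11439 + 17337) = -30012 - 1*5898 = -30012 - 5898 = -35910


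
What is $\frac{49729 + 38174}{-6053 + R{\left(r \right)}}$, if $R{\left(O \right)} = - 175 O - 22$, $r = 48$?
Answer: $- \frac{29301}{4825} \approx -6.0727$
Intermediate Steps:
$R{\left(O \right)} = -22 - 175 O$
$\frac{49729 + 38174}{-6053 + R{\left(r \right)}} = \frac{49729 + 38174}{-6053 - 8422} = \frac{87903}{-6053 - 8422} = \frac{87903}{-14475} = 87903 \left(- \frac{1}{14475}\right) = - \frac{29301}{4825}$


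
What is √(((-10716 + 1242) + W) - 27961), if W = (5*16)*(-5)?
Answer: I*√37835 ≈ 194.51*I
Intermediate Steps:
W = -400 (W = 80*(-5) = -400)
√(((-10716 + 1242) + W) - 27961) = √(((-10716 + 1242) - 400) - 27961) = √((-9474 - 400) - 27961) = √(-9874 - 27961) = √(-37835) = I*√37835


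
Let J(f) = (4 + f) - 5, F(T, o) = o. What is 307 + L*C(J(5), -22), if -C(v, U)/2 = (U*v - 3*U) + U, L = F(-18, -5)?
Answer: -133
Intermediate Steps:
L = -5
J(f) = -1 + f
C(v, U) = 4*U - 2*U*v (C(v, U) = -2*((U*v - 3*U) + U) = -2*((-3*U + U*v) + U) = -2*(-2*U + U*v) = 4*U - 2*U*v)
307 + L*C(J(5), -22) = 307 - 10*(-22)*(2 - (-1 + 5)) = 307 - 10*(-22)*(2 - 1*4) = 307 - 10*(-22)*(2 - 4) = 307 - 10*(-22)*(-2) = 307 - 5*88 = 307 - 440 = -133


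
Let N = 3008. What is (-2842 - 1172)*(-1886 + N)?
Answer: -4503708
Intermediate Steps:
(-2842 - 1172)*(-1886 + N) = (-2842 - 1172)*(-1886 + 3008) = -4014*1122 = -4503708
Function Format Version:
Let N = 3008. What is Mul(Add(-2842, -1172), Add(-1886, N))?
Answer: -4503708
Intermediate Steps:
Mul(Add(-2842, -1172), Add(-1886, N)) = Mul(Add(-2842, -1172), Add(-1886, 3008)) = Mul(-4014, 1122) = -4503708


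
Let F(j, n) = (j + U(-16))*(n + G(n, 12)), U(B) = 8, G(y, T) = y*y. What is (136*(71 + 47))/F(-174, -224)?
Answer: -1003/518252 ≈ -0.0019354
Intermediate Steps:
G(y, T) = y**2
F(j, n) = (8 + j)*(n + n**2) (F(j, n) = (j + 8)*(n + n**2) = (8 + j)*(n + n**2))
(136*(71 + 47))/F(-174, -224) = (136*(71 + 47))/((-224*(8 - 174 + 8*(-224) - 174*(-224)))) = (136*118)/((-224*(8 - 174 - 1792 + 38976))) = 16048/((-224*37018)) = 16048/(-8292032) = 16048*(-1/8292032) = -1003/518252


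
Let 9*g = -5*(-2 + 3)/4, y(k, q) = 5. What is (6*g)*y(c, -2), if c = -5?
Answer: -25/6 ≈ -4.1667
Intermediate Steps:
g = -5/36 (g = (-5*(-2 + 3)/4)/9 = (-5*1*(¼))/9 = (-5*¼)/9 = (⅑)*(-5/4) = -5/36 ≈ -0.13889)
(6*g)*y(c, -2) = (6*(-5/36))*5 = -⅚*5 = -25/6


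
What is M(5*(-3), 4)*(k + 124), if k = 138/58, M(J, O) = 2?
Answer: 7330/29 ≈ 252.76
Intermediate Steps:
k = 69/29 (k = 138*(1/58) = 69/29 ≈ 2.3793)
M(5*(-3), 4)*(k + 124) = 2*(69/29 + 124) = 2*(3665/29) = 7330/29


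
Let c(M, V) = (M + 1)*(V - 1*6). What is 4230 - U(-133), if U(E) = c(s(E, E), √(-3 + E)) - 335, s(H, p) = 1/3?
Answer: 4573 - 8*I*√34/3 ≈ 4573.0 - 15.549*I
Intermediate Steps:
s(H, p) = ⅓
c(M, V) = (1 + M)*(-6 + V) (c(M, V) = (1 + M)*(V - 6) = (1 + M)*(-6 + V))
U(E) = -343 + 4*√(-3 + E)/3 (U(E) = (-6 + √(-3 + E) - 6*⅓ + √(-3 + E)/3) - 335 = (-6 + √(-3 + E) - 2 + √(-3 + E)/3) - 335 = (-8 + 4*√(-3 + E)/3) - 335 = -343 + 4*√(-3 + E)/3)
4230 - U(-133) = 4230 - (-343 + 4*√(-3 - 133)/3) = 4230 - (-343 + 4*√(-136)/3) = 4230 - (-343 + 4*(2*I*√34)/3) = 4230 - (-343 + 8*I*√34/3) = 4230 + (343 - 8*I*√34/3) = 4573 - 8*I*√34/3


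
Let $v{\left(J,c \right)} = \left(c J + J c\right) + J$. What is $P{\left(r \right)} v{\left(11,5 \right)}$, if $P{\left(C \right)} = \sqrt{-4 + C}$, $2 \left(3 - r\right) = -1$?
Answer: $\frac{121 i \sqrt{2}}{2} \approx 85.56 i$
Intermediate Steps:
$r = \frac{7}{2}$ ($r = 3 - - \frac{1}{2} = 3 + \frac{1}{2} = \frac{7}{2} \approx 3.5$)
$v{\left(J,c \right)} = J + 2 J c$ ($v{\left(J,c \right)} = \left(J c + J c\right) + J = 2 J c + J = J + 2 J c$)
$P{\left(r \right)} v{\left(11,5 \right)} = \sqrt{-4 + \frac{7}{2}} \cdot 11 \left(1 + 2 \cdot 5\right) = \sqrt{- \frac{1}{2}} \cdot 11 \left(1 + 10\right) = \frac{i \sqrt{2}}{2} \cdot 11 \cdot 11 = \frac{i \sqrt{2}}{2} \cdot 121 = \frac{121 i \sqrt{2}}{2}$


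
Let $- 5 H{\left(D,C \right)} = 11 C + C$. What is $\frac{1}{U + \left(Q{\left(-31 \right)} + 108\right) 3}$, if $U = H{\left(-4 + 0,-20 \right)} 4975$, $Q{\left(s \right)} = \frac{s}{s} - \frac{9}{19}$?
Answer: $\frac{19}{4543386} \approx 4.1819 \cdot 10^{-6}$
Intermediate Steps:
$Q{\left(s \right)} = \frac{10}{19}$ ($Q{\left(s \right)} = 1 - \frac{9}{19} = \frac{10}{19}$)
$H{\left(D,C \right)} = - \frac{12 C}{5}$ ($H{\left(D,C \right)} = - \frac{11 C + C}{5} = - \frac{12 C}{5}$)
$U = 238800$ ($U = \left(- \frac{12}{5}\right) \left(-20\right) 4975 = 48 \cdot 4975 = 238800$)
$\frac{1}{U + \left(Q{\left(-31 \right)} + 108\right) 3} = \frac{1}{238800 + \left(\frac{10}{19} + 108\right) 3} = \frac{1}{238800 + \frac{2062}{19} \cdot 3} = \frac{1}{238800 + \frac{6186}{19}} = \frac{1}{\frac{4543386}{19}} = \frac{19}{4543386}$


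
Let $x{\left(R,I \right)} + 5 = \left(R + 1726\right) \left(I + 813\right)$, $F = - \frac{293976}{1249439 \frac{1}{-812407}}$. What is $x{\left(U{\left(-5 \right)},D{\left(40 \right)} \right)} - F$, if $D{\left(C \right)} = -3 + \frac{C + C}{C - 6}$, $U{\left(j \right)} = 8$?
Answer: $\frac{1521150356753}{1249439} \approx 1.2175 \cdot 10^{6}$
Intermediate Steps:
$F = \frac{238828160232}{1249439}$ ($F = - \frac{293976}{1249439 \left(- \frac{1}{812407}\right)} = - \frac{293976}{- \frac{1249439}{812407}} = \left(-293976\right) \left(- \frac{812407}{1249439}\right) = \frac{238828160232}{1249439} \approx 1.9115 \cdot 10^{5}$)
$D{\left(C \right)} = -3 + \frac{2 C}{-6 + C}$
$x{\left(R,I \right)} = -5 + \left(813 + I\right) \left(1726 + R\right)$ ($x{\left(R,I \right)} = -5 + \left(R + 1726\right) \left(I + 813\right) = -5 + \left(1726 + R\right) \left(813 + I\right) = -5 + \left(813 + I\right) \left(1726 + R\right)$)
$x{\left(U{\left(-5 \right)},D{\left(40 \right)} \right)} - F = \left(1403233 + 813 \cdot 8 + 1726 \frac{18 - 40}{-6 + 40} + \frac{18 - 40}{-6 + 40} \cdot 8\right) - \frac{238828160232}{1249439} = \left(1403233 + 6504 + 1726 \frac{18 - 40}{34} + \frac{18 - 40}{34} \cdot 8\right) - \frac{238828160232}{1249439} = \left(1403233 + 6504 + 1726 \cdot \frac{1}{34} \left(-22\right) + \frac{1}{34} \left(-22\right) 8\right) - \frac{238828160232}{1249439} = \left(1403233 + 6504 + 1726 \left(- \frac{11}{17}\right) - \frac{88}{17}\right) - \frac{238828160232}{1249439} = \left(1403233 + 6504 - \frac{18986}{17} - \frac{88}{17}\right) - \frac{238828160232}{1249439} = 1408615 - \frac{238828160232}{1249439} = \frac{1521150356753}{1249439}$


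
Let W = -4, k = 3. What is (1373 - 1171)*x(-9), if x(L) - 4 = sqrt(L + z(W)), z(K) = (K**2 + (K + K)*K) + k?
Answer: 808 + 202*sqrt(42) ≈ 2117.1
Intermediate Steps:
z(K) = 3 + 3*K**2 (z(K) = (K**2 + (K + K)*K) + 3 = (K**2 + (2*K)*K) + 3 = (K**2 + 2*K**2) + 3 = 3*K**2 + 3 = 3 + 3*K**2)
x(L) = 4 + sqrt(51 + L) (x(L) = 4 + sqrt(L + (3 + 3*(-4)**2)) = 4 + sqrt(L + (3 + 3*16)) = 4 + sqrt(L + (3 + 48)) = 4 + sqrt(L + 51) = 4 + sqrt(51 + L))
(1373 - 1171)*x(-9) = (1373 - 1171)*(4 + sqrt(51 - 9)) = 202*(4 + sqrt(42)) = 808 + 202*sqrt(42)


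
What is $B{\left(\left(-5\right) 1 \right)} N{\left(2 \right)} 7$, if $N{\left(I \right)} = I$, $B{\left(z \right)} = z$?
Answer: $-70$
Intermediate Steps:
$B{\left(\left(-5\right) 1 \right)} N{\left(2 \right)} 7 = \left(-5\right) 1 \cdot 2 \cdot 7 = \left(-5\right) 2 \cdot 7 = \left(-10\right) 7 = -70$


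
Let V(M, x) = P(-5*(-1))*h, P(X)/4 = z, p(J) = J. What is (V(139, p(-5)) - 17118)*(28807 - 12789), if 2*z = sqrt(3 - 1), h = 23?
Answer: -274196124 + 736828*sqrt(2) ≈ -2.7315e+8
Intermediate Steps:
z = sqrt(2)/2 (z = sqrt(3 - 1)/2 = sqrt(2)/2 ≈ 0.70711)
P(X) = 2*sqrt(2) (P(X) = 4*(sqrt(2)/2) = 2*sqrt(2))
V(M, x) = 46*sqrt(2) (V(M, x) = (2*sqrt(2))*23 = 46*sqrt(2))
(V(139, p(-5)) - 17118)*(28807 - 12789) = (46*sqrt(2) - 17118)*(28807 - 12789) = (-17118 + 46*sqrt(2))*16018 = -274196124 + 736828*sqrt(2)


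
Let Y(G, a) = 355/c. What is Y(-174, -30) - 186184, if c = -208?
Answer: -38726627/208 ≈ -1.8619e+5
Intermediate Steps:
Y(G, a) = -355/208 (Y(G, a) = 355/(-208) = 355*(-1/208) = -355/208)
Y(-174, -30) - 186184 = -355/208 - 186184 = -38726627/208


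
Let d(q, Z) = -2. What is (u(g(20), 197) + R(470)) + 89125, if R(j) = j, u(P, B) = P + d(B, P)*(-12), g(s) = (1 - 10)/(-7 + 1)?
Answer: 179241/2 ≈ 89621.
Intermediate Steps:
g(s) = 3/2 (g(s) = -9/(-6) = -9*(-1/6) = 3/2)
u(P, B) = 24 + P (u(P, B) = P - 2*(-12) = P + 24 = 24 + P)
(u(g(20), 197) + R(470)) + 89125 = ((24 + 3/2) + 470) + 89125 = (51/2 + 470) + 89125 = 991/2 + 89125 = 179241/2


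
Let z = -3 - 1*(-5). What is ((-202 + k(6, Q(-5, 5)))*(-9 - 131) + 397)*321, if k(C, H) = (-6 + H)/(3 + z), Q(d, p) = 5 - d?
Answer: 9169365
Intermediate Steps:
z = 2 (z = -3 + 5 = 2)
k(C, H) = -6/5 + H/5 (k(C, H) = (-6 + H)/(3 + 2) = (-6 + H)/5 = (-6 + H)*(⅕) = -6/5 + H/5)
((-202 + k(6, Q(-5, 5)))*(-9 - 131) + 397)*321 = ((-202 + (-6/5 + (5 - 1*(-5))/5))*(-9 - 131) + 397)*321 = ((-202 + (-6/5 + (5 + 5)/5))*(-140) + 397)*321 = ((-202 + (-6/5 + (⅕)*10))*(-140) + 397)*321 = ((-202 + (-6/5 + 2))*(-140) + 397)*321 = ((-202 + ⅘)*(-140) + 397)*321 = (-1006/5*(-140) + 397)*321 = (28168 + 397)*321 = 28565*321 = 9169365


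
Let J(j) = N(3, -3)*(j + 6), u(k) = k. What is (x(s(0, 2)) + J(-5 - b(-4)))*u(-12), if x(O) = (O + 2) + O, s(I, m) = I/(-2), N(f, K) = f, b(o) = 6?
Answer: 156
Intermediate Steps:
s(I, m) = -I/2 (s(I, m) = I*(-½) = -I/2)
x(O) = 2 + 2*O (x(O) = (2 + O) + O = 2 + 2*O)
J(j) = 18 + 3*j (J(j) = 3*(j + 6) = 3*(6 + j) = 18 + 3*j)
(x(s(0, 2)) + J(-5 - b(-4)))*u(-12) = ((2 + 2*(-½*0)) + (18 + 3*(-5 - 1*6)))*(-12) = ((2 + 2*0) + (18 + 3*(-5 - 6)))*(-12) = ((2 + 0) + (18 + 3*(-11)))*(-12) = (2 + (18 - 33))*(-12) = (2 - 15)*(-12) = -13*(-12) = 156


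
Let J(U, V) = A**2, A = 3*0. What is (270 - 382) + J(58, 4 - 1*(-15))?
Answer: -112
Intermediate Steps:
A = 0
J(U, V) = 0 (J(U, V) = 0**2 = 0)
(270 - 382) + J(58, 4 - 1*(-15)) = (270 - 382) + 0 = -112 + 0 = -112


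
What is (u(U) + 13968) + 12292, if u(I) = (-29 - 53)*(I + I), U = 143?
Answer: 2808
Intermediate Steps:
u(I) = -164*I
(u(U) + 13968) + 12292 = (-164*143 + 13968) + 12292 = (-23452 + 13968) + 12292 = -9484 + 12292 = 2808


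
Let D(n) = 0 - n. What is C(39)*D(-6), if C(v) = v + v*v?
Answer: 9360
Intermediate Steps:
D(n) = -n
C(v) = v + v²
C(39)*D(-6) = (39*(1 + 39))*(-1*(-6)) = (39*40)*6 = 1560*6 = 9360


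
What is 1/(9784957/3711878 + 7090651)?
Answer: 3711878/26319641237535 ≈ 1.4103e-7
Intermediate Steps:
1/(9784957/3711878 + 7090651) = 1/(26319641237535/3711878) = 3711878/26319641237535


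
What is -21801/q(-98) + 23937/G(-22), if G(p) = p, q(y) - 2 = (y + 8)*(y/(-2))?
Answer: -52517337/48488 ≈ -1083.1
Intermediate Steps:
q(y) = 2 - y*(8 + y)/2 (q(y) = 2 + (y + 8)*(y/(-2)) = 2 + (8 + y)*(y*(-½)) = 2 + (8 + y)*(-y/2) = 2 - y*(8 + y)/2)
-21801/q(-98) + 23937/G(-22) = -21801/(2 - 4*(-98) - ½*(-98)²) + 23937/(-22) = -21801/(2 + 392 - ½*9604) + 23937*(-1/22) = -21801/(2 + 392 - 4802) - 23937/22 = -21801/(-4408) - 23937/22 = -21801*(-1/4408) - 23937/22 = 21801/4408 - 23937/22 = -52517337/48488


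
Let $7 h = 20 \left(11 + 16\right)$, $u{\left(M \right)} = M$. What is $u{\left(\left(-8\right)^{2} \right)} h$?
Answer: $\frac{34560}{7} \approx 4937.1$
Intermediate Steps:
$h = \frac{540}{7}$ ($h = \frac{20 \left(11 + 16\right)}{7} = \frac{20 \cdot 27}{7} = \frac{1}{7} \cdot 540 = \frac{540}{7} \approx 77.143$)
$u{\left(\left(-8\right)^{2} \right)} h = \left(-8\right)^{2} \cdot \frac{540}{7} = 64 \cdot \frac{540}{7} = \frac{34560}{7}$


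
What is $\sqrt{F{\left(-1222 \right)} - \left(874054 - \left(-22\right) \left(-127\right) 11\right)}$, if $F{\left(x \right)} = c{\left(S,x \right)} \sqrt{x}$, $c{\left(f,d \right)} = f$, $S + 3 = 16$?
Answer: $\sqrt{-843320 + 13 i \sqrt{1222}} \approx 0.247 + 918.32 i$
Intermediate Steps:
$S = 13$ ($S = -3 + 16 = 13$)
$F{\left(x \right)} = 13 \sqrt{x}$
$\sqrt{F{\left(-1222 \right)} - \left(874054 - \left(-22\right) \left(-127\right) 11\right)} = \sqrt{13 \sqrt{-1222} - \left(874054 - \left(-22\right) \left(-127\right) 11\right)} = \sqrt{13 i \sqrt{1222} + \left(2794 \cdot 11 - 874054\right)} = \sqrt{13 i \sqrt{1222} + \left(30734 - 874054\right)} = \sqrt{13 i \sqrt{1222} - 843320} = \sqrt{-843320 + 13 i \sqrt{1222}}$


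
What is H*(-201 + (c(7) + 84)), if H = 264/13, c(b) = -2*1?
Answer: -31416/13 ≈ -2416.6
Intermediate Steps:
c(b) = -2
H = 264/13 (H = 264*(1/13) = 264/13 ≈ 20.308)
H*(-201 + (c(7) + 84)) = 264*(-201 + (-2 + 84))/13 = 264*(-201 + 82)/13 = (264/13)*(-119) = -31416/13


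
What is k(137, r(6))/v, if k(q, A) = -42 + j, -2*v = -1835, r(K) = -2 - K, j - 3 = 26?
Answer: -26/1835 ≈ -0.014169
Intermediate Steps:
j = 29 (j = 3 + 26 = 29)
v = 1835/2 (v = -½*(-1835) = 1835/2 ≈ 917.50)
k(q, A) = -13 (k(q, A) = -42 + 29 = -13)
k(137, r(6))/v = -13/1835/2 = -13*2/1835 = -26/1835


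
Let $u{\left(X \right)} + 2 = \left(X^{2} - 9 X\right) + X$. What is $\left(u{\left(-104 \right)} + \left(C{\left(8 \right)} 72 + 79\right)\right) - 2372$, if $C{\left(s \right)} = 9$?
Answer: $10001$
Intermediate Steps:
$u{\left(X \right)} = -2 + X^{2} - 8 X$ ($u{\left(X \right)} = -2 + \left(\left(X^{2} - 9 X\right) + X\right) = -2 + \left(X^{2} - 8 X\right) = -2 + X^{2} - 8 X$)
$\left(u{\left(-104 \right)} + \left(C{\left(8 \right)} 72 + 79\right)\right) - 2372 = \left(\left(-2 + \left(-104\right)^{2} - -832\right) + \left(9 \cdot 72 + 79\right)\right) - 2372 = \left(\left(-2 + 10816 + 832\right) + \left(648 + 79\right)\right) - 2372 = \left(11646 + 727\right) - 2372 = 12373 - 2372 = 10001$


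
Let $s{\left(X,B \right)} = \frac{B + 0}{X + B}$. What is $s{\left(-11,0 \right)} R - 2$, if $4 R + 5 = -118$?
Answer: $-2$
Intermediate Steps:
$s{\left(X,B \right)} = \frac{B}{B + X}$
$R = - \frac{123}{4}$ ($R = - \frac{5}{4} + \frac{1}{4} \left(-118\right) = - \frac{5}{4} - \frac{59}{2} = - \frac{123}{4} \approx -30.75$)
$s{\left(-11,0 \right)} R - 2 = \frac{0}{0 - 11} \left(- \frac{123}{4}\right) - 2 = \frac{0}{-11} \left(- \frac{123}{4}\right) - 2 = 0 \left(- \frac{1}{11}\right) \left(- \frac{123}{4}\right) - 2 = 0 \left(- \frac{123}{4}\right) - 2 = 0 - 2 = -2$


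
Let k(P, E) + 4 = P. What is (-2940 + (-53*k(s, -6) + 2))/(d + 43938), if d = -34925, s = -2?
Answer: -2620/9013 ≈ -0.29069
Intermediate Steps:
k(P, E) = -4 + P
(-2940 + (-53*k(s, -6) + 2))/(d + 43938) = (-2940 + (-53*(-4 - 2) + 2))/(-34925 + 43938) = (-2940 + (-53*(-6) + 2))/9013 = (-2940 + (318 + 2))*(1/9013) = (-2940 + 320)*(1/9013) = -2620*1/9013 = -2620/9013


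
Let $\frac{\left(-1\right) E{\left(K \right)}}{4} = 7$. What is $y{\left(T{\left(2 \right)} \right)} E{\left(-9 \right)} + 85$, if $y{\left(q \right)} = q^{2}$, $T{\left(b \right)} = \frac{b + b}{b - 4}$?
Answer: $-27$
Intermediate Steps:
$T{\left(b \right)} = \frac{2 b}{-4 + b}$
$E{\left(K \right)} = -28$ ($E{\left(K \right)} = \left(-4\right) 7 = -28$)
$y{\left(T{\left(2 \right)} \right)} E{\left(-9 \right)} + 85 = \left(2 \cdot 2 \frac{1}{-4 + 2}\right)^{2} \left(-28\right) + 85 = \left(2 \cdot 2 \frac{1}{-2}\right)^{2} \left(-28\right) + 85 = \left(2 \cdot 2 \left(- \frac{1}{2}\right)\right)^{2} \left(-28\right) + 85 = \left(-2\right)^{2} \left(-28\right) + 85 = 4 \left(-28\right) + 85 = -112 + 85 = -27$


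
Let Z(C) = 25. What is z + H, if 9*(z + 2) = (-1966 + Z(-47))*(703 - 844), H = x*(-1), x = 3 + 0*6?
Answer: 30404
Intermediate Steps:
x = 3 (x = 3 + 0 = 3)
H = -3 (H = 3*(-1) = -3)
z = 30407 (z = -2 + ((-1966 + 25)*(703 - 844))/9 = -2 + (-1941*(-141))/9 = -2 + (1/9)*273681 = -2 + 30409 = 30407)
z + H = 30407 - 3 = 30404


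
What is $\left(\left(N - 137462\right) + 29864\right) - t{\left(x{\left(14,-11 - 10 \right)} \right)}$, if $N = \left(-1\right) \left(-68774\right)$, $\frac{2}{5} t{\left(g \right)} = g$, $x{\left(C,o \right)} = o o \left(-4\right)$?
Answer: $-34414$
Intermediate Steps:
$x{\left(C,o \right)} = - 4 o^{2}$ ($x{\left(C,o \right)} = o^{2} \left(-4\right) = - 4 o^{2}$)
$t{\left(g \right)} = \frac{5 g}{2}$
$N = 68774$
$\left(\left(N - 137462\right) + 29864\right) - t{\left(x{\left(14,-11 - 10 \right)} \right)} = \left(\left(68774 - 137462\right) + 29864\right) - \frac{5 \left(- 4 \left(-11 - 10\right)^{2}\right)}{2} = \left(-68688 + 29864\right) - \frac{5 \left(- 4 \left(-11 - 10\right)^{2}\right)}{2} = -38824 - \frac{5 \left(- 4 \left(-21\right)^{2}\right)}{2} = -38824 - \frac{5 \left(\left(-4\right) 441\right)}{2} = -38824 - \frac{5}{2} \left(-1764\right) = -38824 - -4410 = -38824 + 4410 = -34414$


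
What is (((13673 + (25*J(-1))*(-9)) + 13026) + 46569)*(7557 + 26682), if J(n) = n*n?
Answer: 2500919277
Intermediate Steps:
J(n) = n**2
(((13673 + (25*J(-1))*(-9)) + 13026) + 46569)*(7557 + 26682) = (((13673 + (25*(-1)**2)*(-9)) + 13026) + 46569)*(7557 + 26682) = (((13673 + (25*1)*(-9)) + 13026) + 46569)*34239 = (((13673 + 25*(-9)) + 13026) + 46569)*34239 = (((13673 - 225) + 13026) + 46569)*34239 = ((13448 + 13026) + 46569)*34239 = (26474 + 46569)*34239 = 73043*34239 = 2500919277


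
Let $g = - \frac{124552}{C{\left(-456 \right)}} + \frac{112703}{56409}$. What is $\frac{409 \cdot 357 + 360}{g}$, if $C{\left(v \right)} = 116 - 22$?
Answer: $- \frac{388067464179}{3507629843} \approx -110.64$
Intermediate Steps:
$C{\left(v \right)} = 94$ ($C{\left(v \right)} = 116 - 22 = 94$)
$g = - \frac{3507629843}{2651223}$ ($g = - \frac{124552}{94} + \frac{112703}{56409} = \left(-124552\right) \frac{1}{94} + 112703 \cdot \frac{1}{56409} = - \frac{62276}{47} + \frac{112703}{56409} = - \frac{3507629843}{2651223} \approx -1323.0$)
$\frac{409 \cdot 357 + 360}{g} = \frac{409 \cdot 357 + 360}{- \frac{3507629843}{2651223}} = \left(146013 + 360\right) \left(- \frac{2651223}{3507629843}\right) = 146373 \left(- \frac{2651223}{3507629843}\right) = - \frac{388067464179}{3507629843}$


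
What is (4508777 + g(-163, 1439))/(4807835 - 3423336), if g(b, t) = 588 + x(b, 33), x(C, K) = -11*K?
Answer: 4509002/1384499 ≈ 3.2568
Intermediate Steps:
g(b, t) = 225 (g(b, t) = 588 - 11*33 = 588 - 363 = 225)
(4508777 + g(-163, 1439))/(4807835 - 3423336) = (4508777 + 225)/(4807835 - 3423336) = 4509002/1384499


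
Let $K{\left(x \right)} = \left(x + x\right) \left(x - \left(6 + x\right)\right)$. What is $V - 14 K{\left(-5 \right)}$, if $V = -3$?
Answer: $-843$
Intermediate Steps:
$K{\left(x \right)} = - 12 x$ ($K{\left(x \right)} = 2 x \left(x - \left(6 + x\right)\right) = 2 x \left(-6\right) = - 12 x$)
$V - 14 K{\left(-5 \right)} = -3 - 14 \left(\left(-12\right) \left(-5\right)\right) = -3 - 840 = -843$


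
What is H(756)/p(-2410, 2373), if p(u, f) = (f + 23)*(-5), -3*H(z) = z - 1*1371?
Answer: -41/2396 ≈ -0.017112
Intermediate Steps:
H(z) = 457 - z/3 (H(z) = -(z - 1*1371)/3 = -(z - 1371)/3 = -(-1371 + z)/3 = 457 - z/3)
p(u, f) = -115 - 5*f (p(u, f) = (23 + f)*(-5) = -115 - 5*f)
H(756)/p(-2410, 2373) = (457 - 1/3*756)/(-115 - 5*2373) = (457 - 252)/(-115 - 11865) = 205/(-11980) = 205*(-1/11980) = -41/2396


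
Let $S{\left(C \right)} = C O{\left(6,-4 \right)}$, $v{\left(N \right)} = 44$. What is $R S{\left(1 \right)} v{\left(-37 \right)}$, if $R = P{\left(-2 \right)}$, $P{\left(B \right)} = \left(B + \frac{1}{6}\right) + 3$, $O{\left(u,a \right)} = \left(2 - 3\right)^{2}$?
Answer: $\frac{154}{3} \approx 51.333$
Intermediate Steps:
$O{\left(u,a \right)} = 1$ ($O{\left(u,a \right)} = \left(-1\right)^{2} = 1$)
$P{\left(B \right)} = \frac{19}{6} + B$ ($P{\left(B \right)} = \left(B + \frac{1}{6}\right) + 3 = \left(\frac{1}{6} + B\right) + 3 = \frac{19}{6} + B$)
$R = \frac{7}{6}$ ($R = \frac{19}{6} - 2 = \frac{7}{6} \approx 1.1667$)
$S{\left(C \right)} = C$ ($S{\left(C \right)} = C 1 = C$)
$R S{\left(1 \right)} v{\left(-37 \right)} = \frac{7}{6} \cdot 1 \cdot 44 = \frac{7}{6} \cdot 44 = \frac{154}{3}$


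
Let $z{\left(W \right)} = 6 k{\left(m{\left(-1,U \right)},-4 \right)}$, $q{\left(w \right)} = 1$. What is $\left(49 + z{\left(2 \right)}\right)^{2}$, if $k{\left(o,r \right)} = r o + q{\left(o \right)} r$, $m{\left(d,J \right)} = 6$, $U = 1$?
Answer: $14161$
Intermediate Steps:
$k{\left(o,r \right)} = r + o r$ ($k{\left(o,r \right)} = r o + 1 r = o r + r = r + o r$)
$z{\left(W \right)} = -168$ ($z{\left(W \right)} = 6 \left(- 4 \left(1 + 6\right)\right) = 6 \left(\left(-4\right) 7\right) = 6 \left(-28\right) = -168$)
$\left(49 + z{\left(2 \right)}\right)^{2} = \left(49 - 168\right)^{2} = \left(-119\right)^{2} = 14161$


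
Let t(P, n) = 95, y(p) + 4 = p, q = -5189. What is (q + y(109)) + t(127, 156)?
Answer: -4989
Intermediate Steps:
y(p) = -4 + p
(q + y(109)) + t(127, 156) = (-5189 + (-4 + 109)) + 95 = (-5189 + 105) + 95 = -5084 + 95 = -4989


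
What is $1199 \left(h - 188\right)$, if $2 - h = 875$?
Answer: $-1272139$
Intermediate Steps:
$h = -873$ ($h = 2 - 875 = -873$)
$1199 \left(h - 188\right) = 1199 \left(-873 - 188\right) = 1199 \left(-1061\right) = -1272139$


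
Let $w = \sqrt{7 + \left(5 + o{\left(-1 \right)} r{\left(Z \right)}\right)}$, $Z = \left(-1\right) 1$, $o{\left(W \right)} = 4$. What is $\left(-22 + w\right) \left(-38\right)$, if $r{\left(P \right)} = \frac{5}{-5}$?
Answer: $836 - 76 \sqrt{2} \approx 728.52$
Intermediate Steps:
$Z = -1$
$r{\left(P \right)} = -1$ ($r{\left(P \right)} = 5 \left(- \frac{1}{5}\right) = -1$)
$w = 2 \sqrt{2}$ ($w = \sqrt{7 + \left(5 + 4 \left(-1\right)\right)} = \sqrt{7 + \left(5 - 4\right)} = \sqrt{7 + 1} = \sqrt{8} = 2 \sqrt{2} \approx 2.8284$)
$\left(-22 + w\right) \left(-38\right) = \left(-22 + 2 \sqrt{2}\right) \left(-38\right) = 836 - 76 \sqrt{2}$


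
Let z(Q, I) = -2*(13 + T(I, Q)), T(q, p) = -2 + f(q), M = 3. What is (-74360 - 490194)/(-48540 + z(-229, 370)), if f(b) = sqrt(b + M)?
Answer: 6853967837/589566588 - 282277*sqrt(373)/589566588 ≈ 11.616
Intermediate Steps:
f(b) = sqrt(3 + b) (f(b) = sqrt(b + 3) = sqrt(3 + b))
T(q, p) = -2 + sqrt(3 + q)
z(Q, I) = -22 - 2*sqrt(3 + I) (z(Q, I) = -2*(13 + (-2 + sqrt(3 + I))) = -2*(11 + sqrt(3 + I)) = -22 - 2*sqrt(3 + I))
(-74360 - 490194)/(-48540 + z(-229, 370)) = (-74360 - 490194)/(-48540 + (-22 - 2*sqrt(3 + 370))) = -564554/(-48540 + (-22 - 2*sqrt(373))) = -564554/(-48562 - 2*sqrt(373))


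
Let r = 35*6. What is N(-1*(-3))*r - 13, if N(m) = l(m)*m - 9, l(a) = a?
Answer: -13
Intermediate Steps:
N(m) = -9 + m**2 (N(m) = m*m - 9 = m**2 - 9 = -9 + m**2)
r = 210
N(-1*(-3))*r - 13 = (-9 + (-1*(-3))**2)*210 - 13 = (-9 + 3**2)*210 - 13 = (-9 + 9)*210 - 13 = 0*210 - 13 = 0 - 13 = -13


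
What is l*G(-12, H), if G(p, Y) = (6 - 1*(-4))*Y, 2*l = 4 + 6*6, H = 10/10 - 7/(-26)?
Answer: 3300/13 ≈ 253.85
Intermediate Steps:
H = 33/26 (H = 10*(1/10) - 7*(-1/26) = 1 + 7/26 = 33/26 ≈ 1.2692)
l = 20 (l = (4 + 6*6)/2 = (4 + 36)/2 = (1/2)*40 = 20)
G(p, Y) = 10*Y (G(p, Y) = (6 + 4)*Y = 10*Y)
l*G(-12, H) = 20*(10*(33/26)) = 20*(165/13) = 3300/13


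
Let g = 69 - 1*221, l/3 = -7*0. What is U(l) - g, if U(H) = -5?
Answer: 147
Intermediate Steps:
l = 0 (l = 3*(-7*0) = 3*0 = 0)
g = -152 (g = 69 - 221 = -152)
U(l) - g = -5 - 1*(-152) = -5 + 152 = 147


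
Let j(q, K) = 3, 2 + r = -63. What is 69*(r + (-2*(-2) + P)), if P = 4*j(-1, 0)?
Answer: -3381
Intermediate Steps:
r = -65 (r = -2 - 63 = -65)
P = 12 (P = 4*3 = 12)
69*(r + (-2*(-2) + P)) = 69*(-65 + (-2*(-2) + 12)) = 69*(-65 + (4 + 12)) = 69*(-65 + 16) = 69*(-49) = -3381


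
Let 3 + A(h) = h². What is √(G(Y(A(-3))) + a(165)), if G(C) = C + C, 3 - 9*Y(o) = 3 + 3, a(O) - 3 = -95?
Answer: I*√834/3 ≈ 9.6264*I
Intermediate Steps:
A(h) = -3 + h²
a(O) = -92 (a(O) = 3 - 95 = -92)
Y(o) = -⅓ (Y(o) = ⅓ - (3 + 3)/9 = ⅓ - ⅑*6 = ⅓ - ⅔ = -⅓)
G(C) = 2*C
√(G(Y(A(-3))) + a(165)) = √(2*(-⅓) - 92) = √(-⅔ - 92) = √(-278/3) = I*√834/3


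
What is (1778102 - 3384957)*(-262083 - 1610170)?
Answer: 3008439094315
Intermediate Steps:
(1778102 - 3384957)*(-262083 - 1610170) = -1606855*(-1872253) = 3008439094315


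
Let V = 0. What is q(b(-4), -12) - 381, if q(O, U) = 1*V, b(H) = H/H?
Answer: -381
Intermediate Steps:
b(H) = 1
q(O, U) = 0 (q(O, U) = 1*0 = 0)
q(b(-4), -12) - 381 = 0 - 381 = -381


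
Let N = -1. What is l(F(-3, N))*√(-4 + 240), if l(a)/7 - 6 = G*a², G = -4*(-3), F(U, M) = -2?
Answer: 756*√59 ≈ 5806.9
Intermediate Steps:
G = 12
l(a) = 42 + 84*a² (l(a) = 42 + 7*(12*a²) = 42 + 84*a²)
l(F(-3, N))*√(-4 + 240) = (42 + 84*(-2)²)*√(-4 + 240) = (42 + 84*4)*√236 = (42 + 336)*(2*√59) = 378*(2*√59) = 756*√59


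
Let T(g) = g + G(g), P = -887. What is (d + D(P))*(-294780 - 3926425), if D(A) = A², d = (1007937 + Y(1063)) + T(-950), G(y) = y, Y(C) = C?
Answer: -7572288792145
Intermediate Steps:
T(g) = 2*g (T(g) = g + g = 2*g)
d = 1007100 (d = (1007937 + 1063) + 2*(-950) = 1009000 - 1900 = 1007100)
(d + D(P))*(-294780 - 3926425) = (1007100 + (-887)²)*(-294780 - 3926425) = (1007100 + 786769)*(-4221205) = 1793869*(-4221205) = -7572288792145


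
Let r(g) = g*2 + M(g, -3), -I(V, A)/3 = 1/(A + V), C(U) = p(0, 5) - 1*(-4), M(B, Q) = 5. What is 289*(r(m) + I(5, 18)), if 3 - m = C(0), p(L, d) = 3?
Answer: -20808/23 ≈ -904.70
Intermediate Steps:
C(U) = 7 (C(U) = 3 - 1*(-4) = 3 + 4 = 7)
I(V, A) = -3/(A + V)
m = -4 (m = 3 - 1*7 = 3 - 7 = -4)
r(g) = 5 + 2*g (r(g) = g*2 + 5 = 2*g + 5 = 5 + 2*g)
289*(r(m) + I(5, 18)) = 289*((5 + 2*(-4)) - 3/(18 + 5)) = 289*((5 - 8) - 3/23) = 289*(-3 - 3*1/23) = 289*(-3 - 3/23) = 289*(-72/23) = -20808/23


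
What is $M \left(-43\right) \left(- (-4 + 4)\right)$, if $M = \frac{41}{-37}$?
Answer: $0$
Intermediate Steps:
$M = - \frac{41}{37}$ ($M = 41 \left(- \frac{1}{37}\right) = - \frac{41}{37} \approx -1.1081$)
$M \left(-43\right) \left(- (-4 + 4)\right) = \left(- \frac{41}{37}\right) \left(-43\right) \left(- (-4 + 4)\right) = \frac{1763 \left(\left(-1\right) 0\right)}{37} = \frac{1763}{37} \cdot 0 = 0$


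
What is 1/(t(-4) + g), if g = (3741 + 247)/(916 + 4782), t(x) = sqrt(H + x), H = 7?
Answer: -5680906/20374367 + 8116801*sqrt(3)/20374367 ≈ 0.41119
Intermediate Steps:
t(x) = sqrt(7 + x)
g = 1994/2849 (g = 3988/5698 = 3988*(1/5698) = 1994/2849 ≈ 0.69989)
1/(t(-4) + g) = 1/(sqrt(7 - 4) + 1994/2849) = 1/(sqrt(3) + 1994/2849) = 1/(1994/2849 + sqrt(3))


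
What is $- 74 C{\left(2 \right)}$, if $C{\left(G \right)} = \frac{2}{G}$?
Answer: $-74$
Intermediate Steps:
$- 74 C{\left(2 \right)} = - 74 \cdot \frac{2}{2} = - 74 \cdot 2 \cdot \frac{1}{2} = \left(-74\right) 1 = -74$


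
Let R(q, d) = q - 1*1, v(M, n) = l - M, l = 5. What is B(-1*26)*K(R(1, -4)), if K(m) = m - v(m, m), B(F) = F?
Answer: 130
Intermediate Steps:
v(M, n) = 5 - M
R(q, d) = -1 + q (R(q, d) = q - 1 = -1 + q)
K(m) = -5 + 2*m (K(m) = m - (5 - m) = m + (-5 + m) = -5 + 2*m)
B(-1*26)*K(R(1, -4)) = (-1*26)*(-5 + 2*(-1 + 1)) = -26*(-5 + 2*0) = -26*(-5 + 0) = -26*(-5) = 130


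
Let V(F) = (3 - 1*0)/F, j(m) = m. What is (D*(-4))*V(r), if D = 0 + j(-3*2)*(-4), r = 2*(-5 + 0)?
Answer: 144/5 ≈ 28.800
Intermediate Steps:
r = -10 (r = 2*(-5) = -10)
D = 24 (D = 0 - 3*2*(-4) = 0 - 6*(-4) = 0 + 24 = 24)
V(F) = 3/F (V(F) = (3 + 0)/F = 3/F)
(D*(-4))*V(r) = (24*(-4))*(3/(-10)) = -288*(-1)/10 = -96*(-3/10) = 144/5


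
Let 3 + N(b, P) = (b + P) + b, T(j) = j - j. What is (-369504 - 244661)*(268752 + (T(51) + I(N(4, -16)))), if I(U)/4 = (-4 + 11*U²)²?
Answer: -4491061909220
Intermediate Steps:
T(j) = 0
N(b, P) = -3 + P + 2*b (N(b, P) = -3 + ((b + P) + b) = -3 + ((P + b) + b) = -3 + (P + 2*b) = -3 + P + 2*b)
I(U) = 4*(-4 + 11*U²)²
(-369504 - 244661)*(268752 + (T(51) + I(N(4, -16)))) = (-369504 - 244661)*(268752 + (0 + 4*(-4 + 11*(-3 - 16 + 2*4)²)²)) = -614165*(268752 + (0 + 4*(-4 + 11*(-3 - 16 + 8)²)²)) = -614165*(268752 + (0 + 4*(-4 + 11*(-11)²)²)) = -614165*(268752 + (0 + 4*(-4 + 11*121)²)) = -614165*(268752 + (0 + 4*(-4 + 1331)²)) = -614165*(268752 + (0 + 4*1327²)) = -614165*(268752 + (0 + 4*1760929)) = -614165*(268752 + (0 + 7043716)) = -614165*(268752 + 7043716) = -614165*7312468 = -4491061909220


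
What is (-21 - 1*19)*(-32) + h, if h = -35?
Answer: 1245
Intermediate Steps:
(-21 - 1*19)*(-32) + h = (-21 - 1*19)*(-32) - 35 = (-21 - 19)*(-32) - 35 = -40*(-32) - 35 = 1280 - 35 = 1245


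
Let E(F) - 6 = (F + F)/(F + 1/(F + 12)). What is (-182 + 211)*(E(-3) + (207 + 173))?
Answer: 146305/13 ≈ 11254.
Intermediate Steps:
E(F) = 6 + 2*F/(F + 1/(12 + F)) (E(F) = 6 + (F + F)/(F + 1/(F + 12)) = 6 + (2*F)/(F + 1/(12 + F)) = 6 + 2*F/(F + 1/(12 + F)))
(-182 + 211)*(E(-3) + (207 + 173)) = (-182 + 211)*(2*(3 + 4*(-3)**2 + 48*(-3))/(1 + (-3)**2 + 12*(-3)) + (207 + 173)) = 29*(2*(3 + 4*9 - 144)/(1 + 9 - 36) + 380) = 29*(2*(3 + 36 - 144)/(-26) + 380) = 29*(2*(-1/26)*(-105) + 380) = 29*(105/13 + 380) = 29*(5045/13) = 146305/13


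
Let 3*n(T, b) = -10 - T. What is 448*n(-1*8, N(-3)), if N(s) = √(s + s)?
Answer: -896/3 ≈ -298.67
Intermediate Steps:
N(s) = √2*√s (N(s) = √(2*s) = √2*√s)
n(T, b) = -10/3 - T/3 (n(T, b) = (-10 - T)/3 = -10/3 - T/3)
448*n(-1*8, N(-3)) = 448*(-10/3 - (-1)*8/3) = 448*(-10/3 - ⅓*(-8)) = 448*(-10/3 + 8/3) = 448*(-⅔) = -896/3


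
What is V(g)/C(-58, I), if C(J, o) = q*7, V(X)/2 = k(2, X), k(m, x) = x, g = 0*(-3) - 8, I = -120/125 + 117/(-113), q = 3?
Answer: -16/21 ≈ -0.76190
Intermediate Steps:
I = -5637/2825 (I = -120*1/125 + 117*(-1/113) = -24/25 - 117/113 = -5637/2825 ≈ -1.9954)
g = -8 (g = 0 - 8 = -8)
V(X) = 2*X
C(J, o) = 21 (C(J, o) = 3*7 = 21)
V(g)/C(-58, I) = (2*(-8))/21 = -16*1/21 = -16/21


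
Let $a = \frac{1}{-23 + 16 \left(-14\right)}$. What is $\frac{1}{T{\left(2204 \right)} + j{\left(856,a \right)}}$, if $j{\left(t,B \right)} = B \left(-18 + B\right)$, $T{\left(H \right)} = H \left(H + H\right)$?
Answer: $\frac{61009}{592716593535} \approx 1.0293 \cdot 10^{-7}$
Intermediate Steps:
$T{\left(H \right)} = 2 H^{2}$ ($T{\left(H \right)} = H 2 H = 2 H^{2}$)
$a = - \frac{1}{247}$ ($a = \frac{1}{-23 - 224} = \frac{1}{-247} = - \frac{1}{247} \approx -0.0040486$)
$\frac{1}{T{\left(2204 \right)} + j{\left(856,a \right)}} = \frac{1}{2 \cdot 2204^{2} - \frac{-18 - \frac{1}{247}}{247}} = \frac{1}{2 \cdot 4857616 - - \frac{4447}{61009}} = \frac{1}{9715232 + \frac{4447}{61009}} = \frac{1}{\frac{592716593535}{61009}} = \frac{61009}{592716593535}$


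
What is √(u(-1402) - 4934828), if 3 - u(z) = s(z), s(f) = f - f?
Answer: 5*I*√197393 ≈ 2221.4*I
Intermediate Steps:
s(f) = 0
u(z) = 3 (u(z) = 3 - 1*0 = 3 + 0 = 3)
√(u(-1402) - 4934828) = √(3 - 4934828) = √(-4934825) = 5*I*√197393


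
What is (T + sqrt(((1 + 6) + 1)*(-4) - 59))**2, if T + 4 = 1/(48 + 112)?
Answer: (639 - 160*I*sqrt(91))**2/25600 ≈ -75.05 - 76.196*I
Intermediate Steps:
T = -639/160 (T = -4 + 1/(48 + 112) = -4 + 1/160 = -639/160 ≈ -3.9938)
(T + sqrt(((1 + 6) + 1)*(-4) - 59))**2 = (-639/160 + sqrt(((1 + 6) + 1)*(-4) - 59))**2 = (-639/160 + sqrt((7 + 1)*(-4) - 59))**2 = (-639/160 + sqrt(8*(-4) - 59))**2 = (-639/160 + sqrt(-32 - 59))**2 = (-639/160 + sqrt(-91))**2 = (-639/160 + I*sqrt(91))**2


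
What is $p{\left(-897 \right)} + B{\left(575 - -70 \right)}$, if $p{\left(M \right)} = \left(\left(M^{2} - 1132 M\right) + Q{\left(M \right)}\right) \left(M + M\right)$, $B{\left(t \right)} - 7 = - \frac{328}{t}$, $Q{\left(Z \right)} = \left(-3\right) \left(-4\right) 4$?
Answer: $- \frac{2106047180743}{645} \approx -3.2652 \cdot 10^{9}$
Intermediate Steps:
$Q{\left(Z \right)} = 48$ ($Q{\left(Z \right)} = 12 \cdot 4 = 48$)
$B{\left(t \right)} = 7 - \frac{328}{t}$
$p{\left(M \right)} = 2 M \left(48 + M^{2} - 1132 M\right)$ ($p{\left(M \right)} = \left(\left(M^{2} - 1132 M\right) + 48\right) \left(M + M\right) = \left(48 + M^{2} - 1132 M\right) 2 M = 2 M \left(48 + M^{2} - 1132 M\right)$)
$p{\left(-897 \right)} + B{\left(575 - -70 \right)} = 2 \left(-897\right) \left(48 + \left(-897\right)^{2} - -1015404\right) + \left(7 - \frac{328}{575 - -70}\right) = 2 \left(-897\right) \left(48 + 804609 + 1015404\right) + \left(7 - \frac{328}{575 + 70}\right) = 2 \left(-897\right) 1820061 + \left(7 - \frac{328}{645}\right) = -3265189434 + \left(7 - \frac{328}{645}\right) = -3265189434 + \frac{4187}{645} = - \frac{2106047180743}{645}$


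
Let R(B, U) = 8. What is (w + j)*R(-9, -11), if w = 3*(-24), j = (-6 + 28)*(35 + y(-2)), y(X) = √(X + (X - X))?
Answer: 5584 + 176*I*√2 ≈ 5584.0 + 248.9*I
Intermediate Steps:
y(X) = √X (y(X) = √(X + 0) = √X)
j = 770 + 22*I*√2 (j = (-6 + 28)*(35 + √(-2)) = 22*(35 + I*√2) = 770 + 22*I*√2 ≈ 770.0 + 31.113*I)
w = -72
(w + j)*R(-9, -11) = (-72 + (770 + 22*I*√2))*8 = (698 + 22*I*√2)*8 = 5584 + 176*I*√2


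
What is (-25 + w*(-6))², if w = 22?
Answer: 24649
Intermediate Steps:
(-25 + w*(-6))² = (-25 + 22*(-6))² = (-25 - 132)² = (-157)² = 24649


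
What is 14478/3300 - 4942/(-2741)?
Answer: 9332133/1507550 ≈ 6.1903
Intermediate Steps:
14478/3300 - 4942/(-2741) = 14478*(1/3300) - 4942*(-1/2741) = 2413/550 + 4942/2741 = 9332133/1507550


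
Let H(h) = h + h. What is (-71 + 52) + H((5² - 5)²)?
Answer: 781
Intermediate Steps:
H(h) = 2*h
(-71 + 52) + H((5² - 5)²) = (-71 + 52) + 2*(5² - 5)² = -19 + 2*(25 - 5)² = -19 + 2*20² = -19 + 2*400 = -19 + 800 = 781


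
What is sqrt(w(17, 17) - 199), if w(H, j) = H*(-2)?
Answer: I*sqrt(233) ≈ 15.264*I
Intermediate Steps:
w(H, j) = -2*H
sqrt(w(17, 17) - 199) = sqrt(-2*17 - 199) = sqrt(-34 - 199) = sqrt(-233) = I*sqrt(233)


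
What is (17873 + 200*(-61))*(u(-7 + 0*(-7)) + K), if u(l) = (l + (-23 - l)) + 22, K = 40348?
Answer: 228888531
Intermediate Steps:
u(l) = -1 (u(l) = -23 + 22 = -1)
(17873 + 200*(-61))*(u(-7 + 0*(-7)) + K) = (17873 + 200*(-61))*(-1 + 40348) = (17873 - 12200)*40347 = 5673*40347 = 228888531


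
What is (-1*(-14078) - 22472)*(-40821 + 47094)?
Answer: -52655562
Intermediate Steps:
(-1*(-14078) - 22472)*(-40821 + 47094) = (14078 - 22472)*6273 = -8394*6273 = -52655562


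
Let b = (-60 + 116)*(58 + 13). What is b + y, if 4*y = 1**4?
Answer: 15905/4 ≈ 3976.3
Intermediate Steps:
y = 1/4 (y = (1/4)*1**4 = (1/4)*1 = 1/4 ≈ 0.25000)
b = 3976 (b = 56*71 = 3976)
b + y = 3976 + 1/4 = 15905/4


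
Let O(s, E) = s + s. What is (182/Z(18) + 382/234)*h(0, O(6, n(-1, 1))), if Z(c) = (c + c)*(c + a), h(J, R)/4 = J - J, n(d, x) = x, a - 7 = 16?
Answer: 0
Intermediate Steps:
a = 23 (a = 7 + 16 = 23)
O(s, E) = 2*s
h(J, R) = 0 (h(J, R) = 4*(J - J) = 4*0 = 0)
Z(c) = 2*c*(23 + c) (Z(c) = (c + c)*(c + 23) = (2*c)*(23 + c) = 2*c*(23 + c))
(182/Z(18) + 382/234)*h(0, O(6, n(-1, 1))) = (182/((2*18*(23 + 18))) + 382/234)*0 = (182/((2*18*41)) + 382*(1/234))*0 = (182/1476 + 191/117)*0 = (182*(1/1476) + 191/117)*0 = (91/738 + 191/117)*0 = (5615/3198)*0 = 0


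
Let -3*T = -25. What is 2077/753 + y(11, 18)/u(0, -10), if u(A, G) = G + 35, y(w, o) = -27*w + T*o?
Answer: -58766/18825 ≈ -3.1217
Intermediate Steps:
T = 25/3 (T = -⅓*(-25) = 25/3 ≈ 8.3333)
y(w, o) = -27*w + 25*o/3
u(A, G) = 35 + G
2077/753 + y(11, 18)/u(0, -10) = 2077/753 + (-27*11 + (25/3)*18)/(35 - 10) = 2077*(1/753) + (-297 + 150)/25 = 2077/753 - 147*1/25 = 2077/753 - 147/25 = -58766/18825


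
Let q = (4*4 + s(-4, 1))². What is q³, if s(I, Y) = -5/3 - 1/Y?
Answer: 4096000000/729 ≈ 5.6187e+6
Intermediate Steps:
s(I, Y) = -5/3 - 1/Y (s(I, Y) = -5*⅓ - 1/Y = -5/3 - 1/Y)
q = 1600/9 (q = (4*4 + (-5/3 - 1/1))² = (16 + (-5/3 - 1*1))² = (16 + (-5/3 - 1))² = (16 - 8/3)² = (40/3)² = 1600/9 ≈ 177.78)
q³ = (1600/9)³ = 4096000000/729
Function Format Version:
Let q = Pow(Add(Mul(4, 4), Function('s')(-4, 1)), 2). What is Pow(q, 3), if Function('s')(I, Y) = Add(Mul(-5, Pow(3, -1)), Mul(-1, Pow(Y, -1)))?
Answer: Rational(4096000000, 729) ≈ 5.6187e+6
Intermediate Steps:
Function('s')(I, Y) = Add(Rational(-5, 3), Mul(-1, Pow(Y, -1))) (Function('s')(I, Y) = Add(Mul(-5, Rational(1, 3)), Mul(-1, Pow(Y, -1))) = Add(Rational(-5, 3), Mul(-1, Pow(Y, -1))))
q = Rational(1600, 9) (q = Pow(Add(Mul(4, 4), Add(Rational(-5, 3), Mul(-1, Pow(1, -1)))), 2) = Pow(Add(16, Add(Rational(-5, 3), Mul(-1, 1))), 2) = Pow(Add(16, Add(Rational(-5, 3), -1)), 2) = Pow(Add(16, Rational(-8, 3)), 2) = Pow(Rational(40, 3), 2) = Rational(1600, 9) ≈ 177.78)
Pow(q, 3) = Pow(Rational(1600, 9), 3) = Rational(4096000000, 729)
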